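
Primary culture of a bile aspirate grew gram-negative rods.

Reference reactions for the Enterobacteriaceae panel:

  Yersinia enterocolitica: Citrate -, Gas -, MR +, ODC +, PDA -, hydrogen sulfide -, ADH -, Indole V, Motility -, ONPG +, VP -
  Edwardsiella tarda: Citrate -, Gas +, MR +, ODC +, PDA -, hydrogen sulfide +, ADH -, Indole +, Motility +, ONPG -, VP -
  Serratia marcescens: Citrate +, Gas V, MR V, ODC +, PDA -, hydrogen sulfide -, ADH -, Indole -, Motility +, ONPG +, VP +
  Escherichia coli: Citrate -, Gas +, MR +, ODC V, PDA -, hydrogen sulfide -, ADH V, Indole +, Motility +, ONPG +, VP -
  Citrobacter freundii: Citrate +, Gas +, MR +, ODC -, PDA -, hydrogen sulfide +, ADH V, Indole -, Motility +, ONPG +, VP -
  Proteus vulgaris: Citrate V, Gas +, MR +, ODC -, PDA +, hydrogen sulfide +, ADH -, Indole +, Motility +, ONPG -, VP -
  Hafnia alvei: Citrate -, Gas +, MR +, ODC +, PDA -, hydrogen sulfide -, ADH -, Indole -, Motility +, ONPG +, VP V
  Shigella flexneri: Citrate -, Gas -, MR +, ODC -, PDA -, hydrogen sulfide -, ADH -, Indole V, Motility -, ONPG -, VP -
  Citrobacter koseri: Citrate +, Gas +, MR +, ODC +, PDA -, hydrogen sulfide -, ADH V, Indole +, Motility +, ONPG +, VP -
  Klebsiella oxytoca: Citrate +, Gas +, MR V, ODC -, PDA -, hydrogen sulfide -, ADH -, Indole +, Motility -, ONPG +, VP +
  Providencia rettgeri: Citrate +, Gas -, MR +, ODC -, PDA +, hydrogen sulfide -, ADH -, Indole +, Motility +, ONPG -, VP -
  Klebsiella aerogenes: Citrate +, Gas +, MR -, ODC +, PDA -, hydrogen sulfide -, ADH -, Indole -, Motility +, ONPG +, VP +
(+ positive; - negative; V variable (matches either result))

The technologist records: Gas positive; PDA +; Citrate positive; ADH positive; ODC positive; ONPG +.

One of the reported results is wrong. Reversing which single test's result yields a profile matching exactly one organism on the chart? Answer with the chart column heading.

PDA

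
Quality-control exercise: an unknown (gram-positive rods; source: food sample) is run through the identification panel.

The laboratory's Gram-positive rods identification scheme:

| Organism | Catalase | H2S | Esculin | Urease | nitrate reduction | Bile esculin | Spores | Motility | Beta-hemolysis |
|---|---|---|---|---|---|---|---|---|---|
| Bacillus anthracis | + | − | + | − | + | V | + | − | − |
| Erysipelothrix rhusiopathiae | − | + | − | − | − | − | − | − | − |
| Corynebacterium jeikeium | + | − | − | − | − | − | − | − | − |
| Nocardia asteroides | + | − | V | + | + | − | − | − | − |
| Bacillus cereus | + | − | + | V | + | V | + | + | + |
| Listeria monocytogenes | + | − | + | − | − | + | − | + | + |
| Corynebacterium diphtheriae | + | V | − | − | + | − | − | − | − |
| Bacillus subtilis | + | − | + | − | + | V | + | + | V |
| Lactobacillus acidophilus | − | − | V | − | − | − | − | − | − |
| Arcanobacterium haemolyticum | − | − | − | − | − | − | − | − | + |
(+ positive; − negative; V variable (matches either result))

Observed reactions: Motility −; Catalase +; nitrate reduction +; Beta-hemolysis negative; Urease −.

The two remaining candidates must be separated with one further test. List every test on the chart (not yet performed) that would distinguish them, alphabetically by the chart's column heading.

Esculin, Spores

Beta-hemolysis −: excludes Bacillus cereus, Listeria monocytogenes, Arcanobacterium haemolyticum — 7 left.
Catalase +: excludes Erysipelothrix rhusiopathiae, Lactobacillus acidophilus — 5 left.
Urease −: excludes Nocardia asteroides — 4 left.
Motility −: excludes Bacillus subtilis — 3 left.
nitrate reduction +: excludes Corynebacterium jeikeium — 2 left.
Two candidates remain: Bacillus anthracis and Corynebacterium diphtheriae.
  H2S: − vs V — variable for at least one, does not separate.
  Esculin: Bacillus anthracis +, Corynebacterium diphtheriae − — discriminates.
  Bile esculin: V vs − — variable for at least one, does not separate.
  Spores: Bacillus anthracis +, Corynebacterium diphtheriae − — discriminates.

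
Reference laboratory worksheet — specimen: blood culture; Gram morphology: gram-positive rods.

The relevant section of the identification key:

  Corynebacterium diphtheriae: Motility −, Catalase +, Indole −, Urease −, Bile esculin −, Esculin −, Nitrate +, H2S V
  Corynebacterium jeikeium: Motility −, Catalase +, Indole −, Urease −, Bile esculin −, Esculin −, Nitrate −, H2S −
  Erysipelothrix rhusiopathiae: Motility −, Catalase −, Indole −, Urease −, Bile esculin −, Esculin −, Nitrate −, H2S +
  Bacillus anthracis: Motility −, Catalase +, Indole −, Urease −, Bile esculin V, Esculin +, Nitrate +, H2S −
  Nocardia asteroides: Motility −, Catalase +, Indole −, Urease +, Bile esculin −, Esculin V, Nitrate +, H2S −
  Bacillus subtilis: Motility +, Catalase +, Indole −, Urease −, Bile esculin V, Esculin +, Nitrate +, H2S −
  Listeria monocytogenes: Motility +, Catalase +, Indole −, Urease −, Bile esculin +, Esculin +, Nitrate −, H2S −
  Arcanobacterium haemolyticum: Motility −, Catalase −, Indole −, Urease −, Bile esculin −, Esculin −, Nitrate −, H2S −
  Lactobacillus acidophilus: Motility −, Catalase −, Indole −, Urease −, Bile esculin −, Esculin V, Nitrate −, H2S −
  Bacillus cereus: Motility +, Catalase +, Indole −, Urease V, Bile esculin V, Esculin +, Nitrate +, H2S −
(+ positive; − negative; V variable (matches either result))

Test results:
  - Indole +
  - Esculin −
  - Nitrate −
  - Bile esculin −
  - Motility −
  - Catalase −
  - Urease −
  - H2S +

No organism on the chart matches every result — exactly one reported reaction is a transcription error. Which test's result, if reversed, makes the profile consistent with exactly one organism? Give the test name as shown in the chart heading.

Indole

As reported, no row in the chart matches all 8 reactions.
Reversing Esculin → still no organism matches.
Reversing H2S → still no organism matches.
Reversing Catalase → still no organism matches.
Reversing Indole (to −) → unique match: Erysipelothrix rhusiopathiae.
Reversing Urease → still no organism matches.
Reversing Motility → still no organism matches.
Reversing Bile esculin → still no organism matches.
Reversing Nitrate → still no organism matches.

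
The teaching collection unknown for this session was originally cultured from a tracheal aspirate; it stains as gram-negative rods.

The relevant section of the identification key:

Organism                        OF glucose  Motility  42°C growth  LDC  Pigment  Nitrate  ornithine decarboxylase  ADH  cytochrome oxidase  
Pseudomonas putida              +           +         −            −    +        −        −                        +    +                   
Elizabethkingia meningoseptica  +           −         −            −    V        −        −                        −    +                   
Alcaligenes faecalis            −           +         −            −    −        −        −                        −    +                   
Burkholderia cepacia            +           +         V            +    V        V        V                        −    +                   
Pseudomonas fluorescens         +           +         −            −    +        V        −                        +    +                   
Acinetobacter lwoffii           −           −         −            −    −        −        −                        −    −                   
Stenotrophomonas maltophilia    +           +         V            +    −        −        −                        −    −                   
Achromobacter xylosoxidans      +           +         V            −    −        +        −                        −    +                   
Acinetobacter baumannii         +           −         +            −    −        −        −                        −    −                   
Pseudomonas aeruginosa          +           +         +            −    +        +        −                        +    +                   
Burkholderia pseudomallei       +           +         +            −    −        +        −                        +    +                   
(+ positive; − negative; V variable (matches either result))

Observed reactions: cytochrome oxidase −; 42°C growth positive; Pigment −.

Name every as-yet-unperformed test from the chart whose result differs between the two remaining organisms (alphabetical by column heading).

cytochrome oxidase −: excludes 8 organisms — 3 left.
42°C growth +: excludes Acinetobacter lwoffii — 2 left.
Pigment −: all 2 remaining candidates are consistent.
Two candidates remain: Acinetobacter baumannii and Stenotrophomonas maltophilia.
  OF glucose: + vs + — same for both, does not separate.
  Motility: Acinetobacter baumannii −, Stenotrophomonas maltophilia + — discriminates.
  LDC: Acinetobacter baumannii −, Stenotrophomonas maltophilia + — discriminates.
  Nitrate: − vs − — same for both, does not separate.
  ornithine decarboxylase: − vs − — same for both, does not separate.
  ADH: − vs − — same for both, does not separate.

LDC, Motility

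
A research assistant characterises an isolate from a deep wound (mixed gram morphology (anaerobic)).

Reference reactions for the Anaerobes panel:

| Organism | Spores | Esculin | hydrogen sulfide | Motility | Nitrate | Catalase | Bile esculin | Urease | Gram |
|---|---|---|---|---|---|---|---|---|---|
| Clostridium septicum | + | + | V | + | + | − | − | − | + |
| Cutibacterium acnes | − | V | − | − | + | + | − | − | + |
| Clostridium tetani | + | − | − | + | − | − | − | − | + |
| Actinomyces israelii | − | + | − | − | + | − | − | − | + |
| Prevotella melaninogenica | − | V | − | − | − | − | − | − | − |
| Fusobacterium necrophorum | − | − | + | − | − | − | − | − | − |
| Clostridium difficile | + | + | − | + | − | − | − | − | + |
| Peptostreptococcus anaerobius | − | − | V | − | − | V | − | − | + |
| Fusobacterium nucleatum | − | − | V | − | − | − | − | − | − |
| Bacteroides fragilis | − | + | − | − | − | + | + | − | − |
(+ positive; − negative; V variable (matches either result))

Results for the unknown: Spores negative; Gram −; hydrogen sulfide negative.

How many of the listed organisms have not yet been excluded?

Spores −: excludes Clostridium septicum, Clostridium tetani, Clostridium difficile — 7 left.
Gram −: excludes Cutibacterium acnes, Actinomyces israelii, Peptostreptococcus anaerobius — 4 left.
hydrogen sulfide −: excludes Fusobacterium necrophorum — 3 left.
Still consistent: Bacteroides fragilis, Fusobacterium nucleatum, Prevotella melaninogenica.

3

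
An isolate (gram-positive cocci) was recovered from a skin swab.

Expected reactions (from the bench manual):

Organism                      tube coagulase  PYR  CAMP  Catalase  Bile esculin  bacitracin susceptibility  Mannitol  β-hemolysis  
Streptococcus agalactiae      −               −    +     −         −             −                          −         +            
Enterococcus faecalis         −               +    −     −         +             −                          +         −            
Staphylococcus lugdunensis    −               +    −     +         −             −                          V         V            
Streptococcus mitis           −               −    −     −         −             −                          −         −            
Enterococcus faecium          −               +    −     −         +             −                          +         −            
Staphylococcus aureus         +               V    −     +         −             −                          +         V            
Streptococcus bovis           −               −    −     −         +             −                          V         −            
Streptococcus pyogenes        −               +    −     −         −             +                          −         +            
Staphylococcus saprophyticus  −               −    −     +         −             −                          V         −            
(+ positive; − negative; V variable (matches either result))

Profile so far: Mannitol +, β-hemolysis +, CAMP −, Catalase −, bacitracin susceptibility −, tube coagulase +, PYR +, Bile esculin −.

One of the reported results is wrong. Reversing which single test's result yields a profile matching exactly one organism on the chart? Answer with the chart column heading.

Catalase

As reported, no row in the chart matches all 8 reactions.
Reversing Catalase (to +) → unique match: Staphylococcus aureus.
Reversing tube coagulase → still no organism matches.
Reversing CAMP → still no organism matches.
Reversing Bile esculin → still no organism matches.
Reversing PYR → still no organism matches.
Reversing β-hemolysis → still no organism matches.
Reversing Mannitol → still no organism matches.
Reversing bacitracin susceptibility → still no organism matches.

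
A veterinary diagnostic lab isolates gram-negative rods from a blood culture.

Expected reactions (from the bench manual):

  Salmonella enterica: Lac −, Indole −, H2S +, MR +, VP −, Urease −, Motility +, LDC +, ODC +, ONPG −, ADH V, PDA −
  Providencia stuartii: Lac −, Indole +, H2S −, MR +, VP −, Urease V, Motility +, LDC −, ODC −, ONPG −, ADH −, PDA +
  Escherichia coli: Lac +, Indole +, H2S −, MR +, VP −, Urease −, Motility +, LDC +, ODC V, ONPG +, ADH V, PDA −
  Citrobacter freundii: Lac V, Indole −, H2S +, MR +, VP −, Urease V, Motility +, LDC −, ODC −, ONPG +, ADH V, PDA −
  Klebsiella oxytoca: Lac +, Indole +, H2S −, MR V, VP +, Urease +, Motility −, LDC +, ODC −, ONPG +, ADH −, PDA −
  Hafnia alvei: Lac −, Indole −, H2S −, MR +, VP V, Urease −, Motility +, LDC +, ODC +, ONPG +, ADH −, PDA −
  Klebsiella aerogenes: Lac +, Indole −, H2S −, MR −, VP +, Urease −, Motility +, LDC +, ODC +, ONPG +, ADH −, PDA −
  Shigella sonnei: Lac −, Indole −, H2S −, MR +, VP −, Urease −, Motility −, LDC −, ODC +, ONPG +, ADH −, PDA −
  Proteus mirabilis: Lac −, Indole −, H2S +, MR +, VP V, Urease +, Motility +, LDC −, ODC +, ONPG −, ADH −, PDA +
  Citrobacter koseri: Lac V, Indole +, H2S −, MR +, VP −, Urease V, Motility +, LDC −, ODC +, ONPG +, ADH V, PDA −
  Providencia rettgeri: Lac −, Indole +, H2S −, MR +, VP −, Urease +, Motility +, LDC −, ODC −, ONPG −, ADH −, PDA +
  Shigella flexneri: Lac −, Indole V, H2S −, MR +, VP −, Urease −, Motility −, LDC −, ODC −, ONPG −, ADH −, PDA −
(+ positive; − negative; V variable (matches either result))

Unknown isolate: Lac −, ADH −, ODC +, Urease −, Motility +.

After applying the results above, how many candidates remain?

3

ADH −: all 12 remaining candidates are consistent.
Lac −: excludes Escherichia coli, Klebsiella oxytoca, Klebsiella aerogenes — 9 left.
Motility +: excludes Shigella sonnei, Shigella flexneri — 7 left.
ODC +: excludes Providencia stuartii, Citrobacter freundii, Providencia rettgeri — 4 left.
Urease −: excludes Proteus mirabilis — 3 left.
Still consistent: Citrobacter koseri, Hafnia alvei, Salmonella enterica.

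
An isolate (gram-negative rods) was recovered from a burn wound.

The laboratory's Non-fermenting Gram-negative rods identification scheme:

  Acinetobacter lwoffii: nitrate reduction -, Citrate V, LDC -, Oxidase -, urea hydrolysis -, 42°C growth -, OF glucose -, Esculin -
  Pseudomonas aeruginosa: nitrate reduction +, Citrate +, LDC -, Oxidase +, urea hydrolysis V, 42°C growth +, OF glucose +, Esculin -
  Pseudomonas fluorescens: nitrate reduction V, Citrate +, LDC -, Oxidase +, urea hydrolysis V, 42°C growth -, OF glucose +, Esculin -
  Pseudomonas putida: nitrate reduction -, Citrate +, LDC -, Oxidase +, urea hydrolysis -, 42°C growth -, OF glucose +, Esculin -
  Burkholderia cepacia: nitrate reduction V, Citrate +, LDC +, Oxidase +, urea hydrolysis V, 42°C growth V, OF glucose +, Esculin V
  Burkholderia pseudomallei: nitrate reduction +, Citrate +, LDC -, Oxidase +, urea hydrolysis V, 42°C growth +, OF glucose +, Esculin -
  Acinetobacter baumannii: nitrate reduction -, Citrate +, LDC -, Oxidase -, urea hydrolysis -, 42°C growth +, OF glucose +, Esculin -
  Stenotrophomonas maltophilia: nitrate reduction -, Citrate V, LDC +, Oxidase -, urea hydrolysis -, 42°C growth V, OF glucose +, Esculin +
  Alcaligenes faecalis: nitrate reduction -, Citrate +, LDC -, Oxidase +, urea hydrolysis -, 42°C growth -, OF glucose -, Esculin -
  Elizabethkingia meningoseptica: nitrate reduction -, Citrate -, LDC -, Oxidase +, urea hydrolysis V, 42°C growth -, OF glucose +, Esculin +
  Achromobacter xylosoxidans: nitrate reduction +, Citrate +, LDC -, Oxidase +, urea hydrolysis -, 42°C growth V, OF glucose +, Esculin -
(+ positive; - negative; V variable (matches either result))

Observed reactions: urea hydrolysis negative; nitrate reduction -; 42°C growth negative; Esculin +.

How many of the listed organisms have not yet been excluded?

3

42°C growth -: excludes Pseudomonas aeruginosa, Burkholderia pseudomallei, Acinetobacter baumannii — 8 left.
urea hydrolysis -: all 8 remaining candidates are consistent.
nitrate reduction -: excludes Achromobacter xylosoxidans — 7 left.
Esculin +: excludes Acinetobacter lwoffii, Pseudomonas fluorescens, Pseudomonas putida, Alcaligenes faecalis — 3 left.
Still consistent: Burkholderia cepacia, Elizabethkingia meningoseptica, Stenotrophomonas maltophilia.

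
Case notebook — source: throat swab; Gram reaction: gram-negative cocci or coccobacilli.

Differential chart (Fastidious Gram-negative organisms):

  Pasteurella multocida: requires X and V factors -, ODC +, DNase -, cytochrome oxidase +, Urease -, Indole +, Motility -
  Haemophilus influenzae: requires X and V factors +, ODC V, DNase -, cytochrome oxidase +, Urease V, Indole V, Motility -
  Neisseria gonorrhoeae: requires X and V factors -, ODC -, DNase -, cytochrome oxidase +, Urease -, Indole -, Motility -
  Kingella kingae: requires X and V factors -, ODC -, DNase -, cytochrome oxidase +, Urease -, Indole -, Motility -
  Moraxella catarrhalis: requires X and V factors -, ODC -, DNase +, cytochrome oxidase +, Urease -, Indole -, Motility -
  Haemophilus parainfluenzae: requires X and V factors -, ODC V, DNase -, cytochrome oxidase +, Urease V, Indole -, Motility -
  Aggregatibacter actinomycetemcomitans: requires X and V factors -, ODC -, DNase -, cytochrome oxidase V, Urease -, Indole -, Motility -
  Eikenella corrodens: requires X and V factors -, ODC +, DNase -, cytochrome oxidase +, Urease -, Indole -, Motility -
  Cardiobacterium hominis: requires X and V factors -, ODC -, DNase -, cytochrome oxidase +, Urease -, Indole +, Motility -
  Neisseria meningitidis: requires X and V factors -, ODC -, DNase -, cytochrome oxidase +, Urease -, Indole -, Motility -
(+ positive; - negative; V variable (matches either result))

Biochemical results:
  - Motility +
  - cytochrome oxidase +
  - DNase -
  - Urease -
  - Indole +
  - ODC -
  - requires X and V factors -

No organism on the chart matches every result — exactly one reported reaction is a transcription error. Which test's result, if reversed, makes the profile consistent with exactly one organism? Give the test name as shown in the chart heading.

Motility

As reported, no row in the chart matches all 7 reactions.
Reversing Urease → still no organism matches.
Reversing ODC → still no organism matches.
Reversing cytochrome oxidase → still no organism matches.
Reversing Indole → still no organism matches.
Reversing Motility (to -) → unique match: Cardiobacterium hominis.
Reversing requires X and V factors → still no organism matches.
Reversing DNase → still no organism matches.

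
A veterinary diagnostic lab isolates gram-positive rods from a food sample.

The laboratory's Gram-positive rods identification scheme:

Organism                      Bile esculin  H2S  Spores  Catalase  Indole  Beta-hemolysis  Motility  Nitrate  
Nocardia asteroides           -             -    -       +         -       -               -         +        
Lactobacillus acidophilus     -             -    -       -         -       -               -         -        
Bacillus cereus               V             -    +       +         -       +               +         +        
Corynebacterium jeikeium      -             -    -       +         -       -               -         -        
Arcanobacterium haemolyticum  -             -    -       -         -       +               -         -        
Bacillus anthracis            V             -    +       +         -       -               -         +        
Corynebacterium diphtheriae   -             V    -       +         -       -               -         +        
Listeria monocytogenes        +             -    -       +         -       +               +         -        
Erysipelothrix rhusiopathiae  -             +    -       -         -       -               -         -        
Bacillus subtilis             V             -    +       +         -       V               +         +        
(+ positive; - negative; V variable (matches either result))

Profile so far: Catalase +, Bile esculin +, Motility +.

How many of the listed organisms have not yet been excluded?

3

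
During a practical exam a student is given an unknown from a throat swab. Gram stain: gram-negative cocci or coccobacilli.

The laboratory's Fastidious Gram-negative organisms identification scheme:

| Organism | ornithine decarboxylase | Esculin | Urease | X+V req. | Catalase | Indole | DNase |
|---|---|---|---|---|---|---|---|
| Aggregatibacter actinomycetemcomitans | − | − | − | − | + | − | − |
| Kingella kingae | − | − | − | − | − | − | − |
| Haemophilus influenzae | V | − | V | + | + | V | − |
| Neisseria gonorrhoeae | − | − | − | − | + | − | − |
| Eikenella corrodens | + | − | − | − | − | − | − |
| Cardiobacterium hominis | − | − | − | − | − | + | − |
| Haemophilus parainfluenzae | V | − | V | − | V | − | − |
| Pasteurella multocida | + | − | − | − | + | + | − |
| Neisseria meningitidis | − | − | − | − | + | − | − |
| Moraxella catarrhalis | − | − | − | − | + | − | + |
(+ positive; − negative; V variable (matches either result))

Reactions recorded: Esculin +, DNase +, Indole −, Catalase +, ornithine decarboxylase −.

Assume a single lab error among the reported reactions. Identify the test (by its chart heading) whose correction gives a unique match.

Esculin

As reported, no row in the chart matches all 5 reactions.
Reversing Esculin (to −) → unique match: Moraxella catarrhalis.
Reversing ornithine decarboxylase → still no organism matches.
Reversing DNase → still no organism matches.
Reversing Catalase → still no organism matches.
Reversing Indole → still no organism matches.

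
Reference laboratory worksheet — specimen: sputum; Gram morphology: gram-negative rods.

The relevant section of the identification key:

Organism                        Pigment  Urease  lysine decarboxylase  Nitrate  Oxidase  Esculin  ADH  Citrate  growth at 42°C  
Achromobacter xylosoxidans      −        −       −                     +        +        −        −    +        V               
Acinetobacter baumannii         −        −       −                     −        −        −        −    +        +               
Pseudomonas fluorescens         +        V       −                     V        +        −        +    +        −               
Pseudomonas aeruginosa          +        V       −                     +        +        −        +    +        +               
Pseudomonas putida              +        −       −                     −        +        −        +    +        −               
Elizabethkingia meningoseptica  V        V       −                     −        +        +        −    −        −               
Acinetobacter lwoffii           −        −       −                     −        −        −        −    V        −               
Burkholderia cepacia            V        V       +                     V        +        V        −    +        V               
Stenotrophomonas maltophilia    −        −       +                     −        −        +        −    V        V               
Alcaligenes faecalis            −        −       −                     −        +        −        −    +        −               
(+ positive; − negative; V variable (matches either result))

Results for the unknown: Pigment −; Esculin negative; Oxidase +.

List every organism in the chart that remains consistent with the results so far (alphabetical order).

Pigment −: excludes Pseudomonas fluorescens, Pseudomonas aeruginosa, Pseudomonas putida — 7 left.
Oxidase +: excludes Acinetobacter baumannii, Acinetobacter lwoffii, Stenotrophomonas maltophilia — 4 left.
Esculin −: excludes Elizabethkingia meningoseptica — 3 left.

Achromobacter xylosoxidans, Alcaligenes faecalis, Burkholderia cepacia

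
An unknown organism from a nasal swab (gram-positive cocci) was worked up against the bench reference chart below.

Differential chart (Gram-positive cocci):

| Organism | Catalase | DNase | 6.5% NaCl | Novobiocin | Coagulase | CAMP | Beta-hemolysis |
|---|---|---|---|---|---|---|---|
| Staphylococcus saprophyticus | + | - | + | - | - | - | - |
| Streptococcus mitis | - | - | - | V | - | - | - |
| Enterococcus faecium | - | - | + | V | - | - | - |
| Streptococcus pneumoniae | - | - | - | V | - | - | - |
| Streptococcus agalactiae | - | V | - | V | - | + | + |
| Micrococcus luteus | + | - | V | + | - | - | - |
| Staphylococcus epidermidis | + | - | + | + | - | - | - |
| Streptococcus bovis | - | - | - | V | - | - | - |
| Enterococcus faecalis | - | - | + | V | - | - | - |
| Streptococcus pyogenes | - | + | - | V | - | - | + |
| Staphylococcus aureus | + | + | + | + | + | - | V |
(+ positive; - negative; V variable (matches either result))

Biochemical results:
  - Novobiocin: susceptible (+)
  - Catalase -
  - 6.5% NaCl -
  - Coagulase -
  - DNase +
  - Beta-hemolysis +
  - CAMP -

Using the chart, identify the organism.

Coagulase -: excludes Staphylococcus aureus — 10 left.
DNase +: excludes 8 organisms — 2 left.
Catalase -: all 2 remaining candidates are consistent.
CAMP -: excludes Streptococcus agalactiae — 1 left.
6.5% NaCl -: the one remaining candidate is consistent.
Novobiocin +: the one remaining candidate is consistent.
Beta-hemolysis +: the one remaining candidate is consistent.

Streptococcus pyogenes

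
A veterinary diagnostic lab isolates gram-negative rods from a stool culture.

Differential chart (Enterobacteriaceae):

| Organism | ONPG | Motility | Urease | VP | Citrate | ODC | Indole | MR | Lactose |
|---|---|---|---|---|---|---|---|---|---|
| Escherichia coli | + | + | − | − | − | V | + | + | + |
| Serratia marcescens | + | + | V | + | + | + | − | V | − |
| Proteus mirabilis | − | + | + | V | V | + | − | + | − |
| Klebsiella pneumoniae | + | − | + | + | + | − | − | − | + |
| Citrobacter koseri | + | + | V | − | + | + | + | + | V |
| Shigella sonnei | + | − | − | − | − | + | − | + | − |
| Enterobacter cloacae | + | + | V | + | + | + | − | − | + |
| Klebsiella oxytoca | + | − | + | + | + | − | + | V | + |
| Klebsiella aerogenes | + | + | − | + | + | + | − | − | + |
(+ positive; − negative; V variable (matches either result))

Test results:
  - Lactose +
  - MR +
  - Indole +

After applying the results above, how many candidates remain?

3

Lactose +: excludes Serratia marcescens, Proteus mirabilis, Shigella sonnei — 6 left.
Indole +: excludes Klebsiella pneumoniae, Enterobacter cloacae, Klebsiella aerogenes — 3 left.
MR +: all 3 remaining candidates are consistent.
Still consistent: Citrobacter koseri, Escherichia coli, Klebsiella oxytoca.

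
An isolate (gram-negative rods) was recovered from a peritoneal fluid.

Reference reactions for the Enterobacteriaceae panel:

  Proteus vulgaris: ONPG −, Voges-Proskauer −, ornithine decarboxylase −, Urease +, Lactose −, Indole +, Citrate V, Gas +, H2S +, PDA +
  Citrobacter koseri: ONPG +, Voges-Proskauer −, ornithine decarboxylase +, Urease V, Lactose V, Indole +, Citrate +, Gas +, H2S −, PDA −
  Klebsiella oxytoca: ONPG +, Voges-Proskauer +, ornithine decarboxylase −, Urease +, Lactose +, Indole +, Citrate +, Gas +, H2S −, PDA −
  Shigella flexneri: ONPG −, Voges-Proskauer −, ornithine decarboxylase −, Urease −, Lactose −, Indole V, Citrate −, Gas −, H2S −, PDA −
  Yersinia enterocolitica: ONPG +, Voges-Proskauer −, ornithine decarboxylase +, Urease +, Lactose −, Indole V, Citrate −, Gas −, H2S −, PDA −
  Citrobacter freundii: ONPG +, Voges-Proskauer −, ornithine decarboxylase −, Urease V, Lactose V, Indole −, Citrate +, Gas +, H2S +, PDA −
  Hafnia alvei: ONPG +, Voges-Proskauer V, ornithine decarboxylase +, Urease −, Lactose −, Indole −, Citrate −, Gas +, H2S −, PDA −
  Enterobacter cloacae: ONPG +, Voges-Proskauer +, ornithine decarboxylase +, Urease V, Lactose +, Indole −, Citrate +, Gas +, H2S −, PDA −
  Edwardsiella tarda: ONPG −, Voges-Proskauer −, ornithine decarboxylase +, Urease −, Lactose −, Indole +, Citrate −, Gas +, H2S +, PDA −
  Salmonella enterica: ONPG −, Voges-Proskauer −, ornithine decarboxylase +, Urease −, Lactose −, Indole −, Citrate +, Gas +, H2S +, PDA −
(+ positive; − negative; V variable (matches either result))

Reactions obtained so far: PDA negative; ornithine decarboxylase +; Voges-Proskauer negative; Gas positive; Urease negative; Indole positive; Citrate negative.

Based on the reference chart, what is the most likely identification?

PDA −: excludes Proteus vulgaris — 9 left.
ornithine decarboxylase +: excludes Klebsiella oxytoca, Shigella flexneri, Citrobacter freundii — 6 left.
Gas +: excludes Yersinia enterocolitica — 5 left.
Indole +: excludes Hafnia alvei, Enterobacter cloacae, Salmonella enterica — 2 left.
Voges-Proskauer −: all 2 remaining candidates are consistent.
Urease −: all 2 remaining candidates are consistent.
Citrate −: excludes Citrobacter koseri — 1 left.

Edwardsiella tarda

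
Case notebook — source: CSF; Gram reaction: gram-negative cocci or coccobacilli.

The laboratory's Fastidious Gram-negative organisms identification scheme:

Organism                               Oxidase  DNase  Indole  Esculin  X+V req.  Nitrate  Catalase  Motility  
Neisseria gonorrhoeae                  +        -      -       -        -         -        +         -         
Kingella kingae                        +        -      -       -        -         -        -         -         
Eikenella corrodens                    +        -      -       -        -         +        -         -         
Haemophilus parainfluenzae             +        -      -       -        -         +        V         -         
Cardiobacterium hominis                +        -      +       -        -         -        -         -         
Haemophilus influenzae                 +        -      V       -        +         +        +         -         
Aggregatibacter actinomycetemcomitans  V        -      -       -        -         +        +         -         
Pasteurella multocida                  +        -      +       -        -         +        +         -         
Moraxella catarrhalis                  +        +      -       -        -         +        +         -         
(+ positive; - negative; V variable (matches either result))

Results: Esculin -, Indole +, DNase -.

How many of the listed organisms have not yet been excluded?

3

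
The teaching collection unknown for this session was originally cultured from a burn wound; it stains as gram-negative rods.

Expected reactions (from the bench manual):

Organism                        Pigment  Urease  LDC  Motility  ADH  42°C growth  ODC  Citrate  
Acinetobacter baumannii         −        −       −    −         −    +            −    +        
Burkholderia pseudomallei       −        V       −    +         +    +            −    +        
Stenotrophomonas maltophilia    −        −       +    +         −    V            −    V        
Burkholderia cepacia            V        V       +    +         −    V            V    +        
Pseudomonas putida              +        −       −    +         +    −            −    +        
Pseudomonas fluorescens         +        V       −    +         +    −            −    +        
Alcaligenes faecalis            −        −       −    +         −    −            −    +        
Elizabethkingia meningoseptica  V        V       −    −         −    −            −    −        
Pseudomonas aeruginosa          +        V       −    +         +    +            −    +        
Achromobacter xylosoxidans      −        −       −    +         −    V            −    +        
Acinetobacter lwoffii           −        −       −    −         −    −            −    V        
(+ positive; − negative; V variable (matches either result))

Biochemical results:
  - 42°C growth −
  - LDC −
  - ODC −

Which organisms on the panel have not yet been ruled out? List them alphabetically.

Achromobacter xylosoxidans, Acinetobacter lwoffii, Alcaligenes faecalis, Elizabethkingia meningoseptica, Pseudomonas fluorescens, Pseudomonas putida

42°C growth −: excludes Acinetobacter baumannii, Burkholderia pseudomallei, Pseudomonas aeruginosa — 8 left.
ODC −: all 8 remaining candidates are consistent.
LDC −: excludes Stenotrophomonas maltophilia, Burkholderia cepacia — 6 left.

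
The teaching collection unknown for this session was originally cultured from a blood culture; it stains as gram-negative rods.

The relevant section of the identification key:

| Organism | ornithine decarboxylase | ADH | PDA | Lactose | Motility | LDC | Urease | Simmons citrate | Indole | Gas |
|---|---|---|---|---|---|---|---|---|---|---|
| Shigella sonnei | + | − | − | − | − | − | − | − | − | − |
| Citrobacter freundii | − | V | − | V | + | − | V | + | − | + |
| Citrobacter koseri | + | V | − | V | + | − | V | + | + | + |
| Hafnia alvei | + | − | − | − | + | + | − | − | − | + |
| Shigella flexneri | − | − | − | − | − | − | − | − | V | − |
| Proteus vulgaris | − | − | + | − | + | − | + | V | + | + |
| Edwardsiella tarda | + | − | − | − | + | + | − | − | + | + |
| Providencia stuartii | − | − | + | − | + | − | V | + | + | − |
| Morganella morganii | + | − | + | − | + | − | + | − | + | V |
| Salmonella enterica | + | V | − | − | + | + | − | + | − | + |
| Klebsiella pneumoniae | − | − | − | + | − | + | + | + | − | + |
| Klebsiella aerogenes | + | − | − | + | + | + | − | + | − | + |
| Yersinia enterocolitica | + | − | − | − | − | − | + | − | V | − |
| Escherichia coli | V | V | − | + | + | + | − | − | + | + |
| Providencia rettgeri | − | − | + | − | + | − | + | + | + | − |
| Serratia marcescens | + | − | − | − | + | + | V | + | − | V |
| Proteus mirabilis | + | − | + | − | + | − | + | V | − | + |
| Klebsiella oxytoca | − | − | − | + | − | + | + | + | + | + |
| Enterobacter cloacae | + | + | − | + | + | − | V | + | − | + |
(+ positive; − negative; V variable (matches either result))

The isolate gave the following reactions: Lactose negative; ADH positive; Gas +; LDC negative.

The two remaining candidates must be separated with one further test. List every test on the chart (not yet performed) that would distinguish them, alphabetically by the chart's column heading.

Lactose −: excludes 5 organisms — 14 left.
ADH +: excludes 11 organisms — 3 left.
Gas +: all 3 remaining candidates are consistent.
LDC −: excludes Salmonella enterica — 2 left.
Two candidates remain: Citrobacter freundii and Citrobacter koseri.
  ornithine decarboxylase: Citrobacter freundii −, Citrobacter koseri + — discriminates.
  PDA: − vs − — same for both, does not separate.
  Motility: + vs + — same for both, does not separate.
  Urease: V vs V — variable for at least one, does not separate.
  Simmons citrate: + vs + — same for both, does not separate.
  Indole: Citrobacter freundii −, Citrobacter koseri + — discriminates.

Indole, ornithine decarboxylase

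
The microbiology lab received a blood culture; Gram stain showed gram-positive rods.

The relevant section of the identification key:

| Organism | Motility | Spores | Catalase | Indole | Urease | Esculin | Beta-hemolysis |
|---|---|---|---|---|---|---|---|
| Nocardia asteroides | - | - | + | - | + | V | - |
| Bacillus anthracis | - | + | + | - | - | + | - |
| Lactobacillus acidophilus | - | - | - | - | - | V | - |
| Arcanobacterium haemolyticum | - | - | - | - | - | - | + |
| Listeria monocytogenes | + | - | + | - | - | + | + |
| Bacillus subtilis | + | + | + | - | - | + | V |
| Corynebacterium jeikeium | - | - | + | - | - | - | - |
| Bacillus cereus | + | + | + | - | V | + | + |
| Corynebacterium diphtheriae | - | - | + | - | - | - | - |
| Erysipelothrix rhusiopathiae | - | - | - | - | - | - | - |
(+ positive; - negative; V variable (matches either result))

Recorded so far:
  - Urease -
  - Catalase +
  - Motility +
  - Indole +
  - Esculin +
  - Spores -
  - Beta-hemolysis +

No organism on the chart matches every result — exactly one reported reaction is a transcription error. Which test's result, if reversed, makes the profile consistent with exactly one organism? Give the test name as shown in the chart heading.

As reported, no row in the chart matches all 7 reactions.
Reversing Motility → still no organism matches.
Reversing Urease → still no organism matches.
Reversing Spores → still no organism matches.
Reversing Beta-hemolysis → still no organism matches.
Reversing Catalase → still no organism matches.
Reversing Esculin → still no organism matches.
Reversing Indole (to -) → unique match: Listeria monocytogenes.

Indole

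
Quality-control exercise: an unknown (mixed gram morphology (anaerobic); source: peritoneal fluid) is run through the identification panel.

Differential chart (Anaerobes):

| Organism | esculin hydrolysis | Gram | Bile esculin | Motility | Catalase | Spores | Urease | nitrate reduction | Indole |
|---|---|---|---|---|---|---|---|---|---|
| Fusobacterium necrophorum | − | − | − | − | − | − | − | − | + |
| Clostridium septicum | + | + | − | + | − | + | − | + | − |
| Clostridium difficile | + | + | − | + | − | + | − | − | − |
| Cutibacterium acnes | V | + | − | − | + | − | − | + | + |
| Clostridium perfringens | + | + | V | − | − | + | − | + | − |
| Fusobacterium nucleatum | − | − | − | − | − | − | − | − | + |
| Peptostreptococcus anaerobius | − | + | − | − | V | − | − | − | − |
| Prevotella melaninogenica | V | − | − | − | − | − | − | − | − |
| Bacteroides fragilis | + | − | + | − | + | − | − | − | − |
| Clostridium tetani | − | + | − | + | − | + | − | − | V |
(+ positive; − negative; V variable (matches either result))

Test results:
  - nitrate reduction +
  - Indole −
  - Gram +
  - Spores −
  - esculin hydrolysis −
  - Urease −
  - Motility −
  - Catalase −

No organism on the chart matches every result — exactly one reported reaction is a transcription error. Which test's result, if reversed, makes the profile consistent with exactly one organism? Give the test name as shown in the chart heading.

nitrate reduction

As reported, no row in the chart matches all 8 reactions.
Reversing Catalase → still no organism matches.
Reversing Urease → still no organism matches.
Reversing esculin hydrolysis → still no organism matches.
Reversing Gram → still no organism matches.
Reversing Motility → still no organism matches.
Reversing nitrate reduction (to −) → unique match: Peptostreptococcus anaerobius.
Reversing Indole → still no organism matches.
Reversing Spores → still no organism matches.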